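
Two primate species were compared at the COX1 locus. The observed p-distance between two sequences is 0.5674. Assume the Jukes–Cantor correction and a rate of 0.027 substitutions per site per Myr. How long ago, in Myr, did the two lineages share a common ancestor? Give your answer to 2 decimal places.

d = −(3/4) ln(1 − 4p/3) = −0.75 ln(1 − 0.756533) = −0.75 ln(0.243467)
  = −0.75 × (-1.412774) = 1.059581 substitutions/site.
Under a molecular clock d = 2μt, so t = d/(2μ) = 1.059581 / (2 × 0.027) = 19.62 Myr.

19.62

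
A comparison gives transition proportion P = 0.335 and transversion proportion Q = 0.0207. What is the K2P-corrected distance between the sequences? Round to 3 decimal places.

0.597

Under the Kimura two-parameter model, d = −½ ln(1 − 2P − Q) − ¼ ln(1 − 2Q).
1 − 2P − Q = 0.3093, giving −½ ln(0.3093) = 0.586722.
1 − 2Q = 0.9586, giving −¼ ln(0.9586) = 0.010570.
d = 0.586722 + 0.010570 = 0.597292.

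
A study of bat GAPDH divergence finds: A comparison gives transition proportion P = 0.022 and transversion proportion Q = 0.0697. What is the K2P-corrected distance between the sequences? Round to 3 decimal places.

0.098

Under the Kimura two-parameter model, d = −½ ln(1 − 2P − Q) − ¼ ln(1 − 2Q).
1 − 2P − Q = 0.8863, giving −½ ln(0.8863) = 0.060350.
1 − 2Q = 0.8606, giving −¼ ln(0.8606) = 0.037531.
d = 0.060350 + 0.037531 = 0.097881.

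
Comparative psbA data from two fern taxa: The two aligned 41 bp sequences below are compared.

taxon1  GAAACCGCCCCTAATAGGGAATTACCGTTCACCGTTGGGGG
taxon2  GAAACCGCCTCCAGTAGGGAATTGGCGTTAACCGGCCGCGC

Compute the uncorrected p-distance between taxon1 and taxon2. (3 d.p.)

The sequences differ at 11 of 41 positions.
p = 11/41 = 0.268292… ≈ 0.268 (to 3 d.p.).

0.268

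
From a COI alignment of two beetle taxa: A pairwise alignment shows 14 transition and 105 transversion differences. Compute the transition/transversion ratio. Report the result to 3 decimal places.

0.133

R = 14/105 = 0.133333… ≈ 0.133 (to 3 d.p.).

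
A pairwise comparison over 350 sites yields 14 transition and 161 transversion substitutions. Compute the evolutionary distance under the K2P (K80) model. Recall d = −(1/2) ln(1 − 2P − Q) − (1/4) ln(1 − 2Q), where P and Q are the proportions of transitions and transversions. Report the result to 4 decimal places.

P = 14/350 = 0.04 and Q = 161/350 = 0.46.
Under the Kimura two-parameter model, d = −½ ln(1 − 2P − Q) − ¼ ln(1 − 2Q).
1 − 2P − Q = 0.46, giving −½ ln(0.46) = 0.388264.
1 − 2Q = 0.08, giving −¼ ln(0.08) = 0.631432.
d = 0.388264 + 0.631432 = 1.019696.

1.0197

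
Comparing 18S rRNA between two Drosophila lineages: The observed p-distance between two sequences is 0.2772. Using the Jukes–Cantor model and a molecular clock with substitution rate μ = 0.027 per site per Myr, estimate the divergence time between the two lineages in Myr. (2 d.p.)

6.41

d = −(3/4) ln(1 − 4p/3) = −0.75 ln(1 − 0.3696) = −0.75 ln(0.6304)
  = −0.75 × (-0.461401) = 0.346051 substitutions/site.
Under a molecular clock d = 2μt, so t = d/(2μ) = 0.346051 / (2 × 0.027) = 6.41 Myr.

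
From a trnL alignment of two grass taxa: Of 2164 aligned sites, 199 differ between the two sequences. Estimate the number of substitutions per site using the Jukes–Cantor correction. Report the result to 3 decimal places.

0.098

p = 199/2164 ≈ 0.091959.
d = −(3/4) ln(1 − 4p/3) = −0.75 ln(1 − 0.122612) = −0.75 ln(0.877388)
  = −0.75 × (-0.130806) = 0.098105 substitutions/site.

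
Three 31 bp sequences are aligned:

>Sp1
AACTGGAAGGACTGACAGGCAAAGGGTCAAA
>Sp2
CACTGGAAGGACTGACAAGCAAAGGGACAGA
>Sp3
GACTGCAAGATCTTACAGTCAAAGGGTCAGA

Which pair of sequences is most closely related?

Sp1–Sp2: 4/31 differ, p = 0.129, d = 0.142.
Sp1–Sp3: 7/31 differ, p = 0.226, d = 0.269.
Sp2–Sp3: 8/31 differ, p = 0.258, d = 0.316.
The smallest distance is between Sp1 and Sp2.

Sp1 and Sp2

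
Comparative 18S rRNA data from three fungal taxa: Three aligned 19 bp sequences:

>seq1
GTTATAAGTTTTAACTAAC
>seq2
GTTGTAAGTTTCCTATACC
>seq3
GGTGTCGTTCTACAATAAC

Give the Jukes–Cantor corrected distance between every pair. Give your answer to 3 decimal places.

seq1–seq2: 6/19 sites differ → p ≈ 0.315789, d = −0.75 ln(1 − 0.421052) = 0.409907 ≈ 0.410.
seq1–seq3: 9/19 sites differ → p ≈ 0.473684, d = −0.75 ln(1 − 0.631579) = 0.748897 ≈ 0.749.
seq2–seq3: 8/19 sites differ → p ≈ 0.421053, d = −0.75 ln(1 − 0.561404) = 0.618132 ≈ 0.618.

d(seq1,seq2) = 0.410, d(seq1,seq3) = 0.749, d(seq2,seq3) = 0.618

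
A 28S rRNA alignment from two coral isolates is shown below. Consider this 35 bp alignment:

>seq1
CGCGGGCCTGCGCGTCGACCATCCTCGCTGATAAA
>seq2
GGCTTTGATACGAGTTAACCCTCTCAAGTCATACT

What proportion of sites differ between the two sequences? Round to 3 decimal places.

The sequences differ at 19 of 35 positions.
p = 19/35 = 0.542857… ≈ 0.543 (to 3 d.p.).

0.543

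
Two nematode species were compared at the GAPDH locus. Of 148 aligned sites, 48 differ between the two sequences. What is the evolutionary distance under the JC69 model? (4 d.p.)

0.4248

p = 48/148 ≈ 0.324324.
d = −(3/4) ln(1 − 4p/3) = −0.75 ln(1 − 0.432432) = −0.75 ln(0.567568)
  = −0.75 × (-0.566395) = 0.424796 substitutions/site.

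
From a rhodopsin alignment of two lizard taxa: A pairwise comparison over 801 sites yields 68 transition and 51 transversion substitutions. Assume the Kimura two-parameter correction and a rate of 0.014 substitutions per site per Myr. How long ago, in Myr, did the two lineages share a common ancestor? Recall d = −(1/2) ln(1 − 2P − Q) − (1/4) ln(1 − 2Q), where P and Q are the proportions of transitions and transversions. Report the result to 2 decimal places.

P = 68/801 ≈ 0.084894 and Q = 51/801 ≈ 0.06367.
Under the Kimura two-parameter model, d = −½ ln(1 − 2P − Q) − ¼ ln(1 − 2Q).
1 − 2P − Q = 0.766542, giving −½ ln(0.766542) = 0.132933.
1 − 2Q = 0.87266, giving −¼ ln(0.87266) = 0.034052.
d = 0.132933 + 0.034052 = 0.166985.
Under a molecular clock d = 2μt, so t = d/(2μ) = 0.166985 / (2 × 0.014) = 5.96 Myr.

5.96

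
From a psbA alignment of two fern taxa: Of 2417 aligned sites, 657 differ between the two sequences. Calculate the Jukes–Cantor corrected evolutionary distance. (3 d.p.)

p = 657/2417 ≈ 0.271825.
d = −(3/4) ln(1 − 4p/3) = −0.75 ln(1 − 0.362433) = −0.75 ln(0.637567)
  = −0.75 × (-0.450096) = 0.337572 substitutions/site.

0.338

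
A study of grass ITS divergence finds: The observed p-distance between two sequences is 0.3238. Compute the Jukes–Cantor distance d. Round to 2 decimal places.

d = −(3/4) ln(1 − 4p/3) = −0.75 ln(1 − 0.431733) = −0.75 ln(0.568267)
  = −0.75 × (-0.565164) = 0.423873 substitutions/site.

0.42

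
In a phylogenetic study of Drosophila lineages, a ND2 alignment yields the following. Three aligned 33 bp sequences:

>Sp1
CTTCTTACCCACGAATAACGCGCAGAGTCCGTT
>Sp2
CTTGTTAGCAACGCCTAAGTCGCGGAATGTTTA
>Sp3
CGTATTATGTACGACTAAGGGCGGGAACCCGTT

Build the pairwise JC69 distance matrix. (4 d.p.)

Sp1–Sp2: 13/33 sites differ → p ≈ 0.393939, d = −0.75 ln(1 − 0.525252) = 0.558728 ≈ 0.5587.
Sp1–Sp3: 13/33 sites differ → p ≈ 0.393939, d = −0.75 ln(1 − 0.525252) = 0.558728 ≈ 0.5587.
Sp2–Sp3: 15/33 sites differ → p ≈ 0.454545, d = −0.75 ln(1 − 0.60606) = 0.698667 ≈ 0.6987.

d(Sp1,Sp2) = 0.5587, d(Sp1,Sp3) = 0.5587, d(Sp2,Sp3) = 0.6987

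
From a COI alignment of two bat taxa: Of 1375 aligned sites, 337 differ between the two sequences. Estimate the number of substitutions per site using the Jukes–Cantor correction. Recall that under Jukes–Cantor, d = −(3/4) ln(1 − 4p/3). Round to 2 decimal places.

p = 337/1375 ≈ 0.245091.
d = −(3/4) ln(1 − 4p/3) = −0.75 ln(1 − 0.326788) = −0.75 ln(0.673212)
  = −0.75 × (-0.395695) = 0.296771 substitutions/site.

0.30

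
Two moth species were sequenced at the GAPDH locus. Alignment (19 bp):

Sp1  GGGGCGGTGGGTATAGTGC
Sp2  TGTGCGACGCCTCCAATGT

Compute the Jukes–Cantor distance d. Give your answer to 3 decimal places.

The sequences differ at 10 of 19 sites (1, 3, 7, 8, 10, 11, 13, 14, 16, 19), so p = 10/19 ≈ 0.526316.
d = −(3/4) ln(1 − 4p/3) = −0.75 ln(1 − 0.701755) = −0.75 ln(0.298245)
  = −0.75 × (-1.209840) = 0.907380 substitutions/site.

0.907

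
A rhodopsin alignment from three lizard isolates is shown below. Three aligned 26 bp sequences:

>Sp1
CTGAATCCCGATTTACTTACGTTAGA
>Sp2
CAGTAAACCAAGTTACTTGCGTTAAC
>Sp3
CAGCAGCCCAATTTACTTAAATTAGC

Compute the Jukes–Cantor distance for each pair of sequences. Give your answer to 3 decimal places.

Sp1–Sp2: 9/26 sites differ → p ≈ 0.346154, d = −0.75 ln(1 − 0.461539) = 0.464280 ≈ 0.464.
Sp1–Sp3: 7/26 sites differ → p ≈ 0.269231, d = −0.75 ln(1 − 0.358975) = 0.333515 ≈ 0.334.
Sp2–Sp3: 8/26 sites differ → p ≈ 0.307692, d = −0.75 ln(1 − 0.410256) = 0.396050 ≈ 0.396.

d(Sp1,Sp2) = 0.464, d(Sp1,Sp3) = 0.334, d(Sp2,Sp3) = 0.396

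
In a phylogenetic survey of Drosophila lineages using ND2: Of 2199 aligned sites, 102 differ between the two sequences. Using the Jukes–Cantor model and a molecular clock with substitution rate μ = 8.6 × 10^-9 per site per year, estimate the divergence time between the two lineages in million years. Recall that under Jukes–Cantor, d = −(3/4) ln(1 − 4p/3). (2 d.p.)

2.78

p = 102/2199 ≈ 0.046385.
d = −(3/4) ln(1 − 4p/3) = −0.75 ln(1 − 0.061847) = −0.75 ln(0.938153)
  = −0.75 × (-0.063842) = 0.047882 substitutions/site.
Under a molecular clock d = 2μt, so t = d/(2μ) = 0.047882 / (2 × 8.6 × 10^-9) = 2.78 million years.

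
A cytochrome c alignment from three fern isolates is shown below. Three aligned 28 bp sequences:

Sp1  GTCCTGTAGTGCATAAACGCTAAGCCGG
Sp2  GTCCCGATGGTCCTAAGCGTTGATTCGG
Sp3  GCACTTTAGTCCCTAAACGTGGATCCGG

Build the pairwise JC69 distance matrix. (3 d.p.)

Sp1–Sp2: 11/28 sites differ → p ≈ 0.392857, d = −0.75 ln(1 − 0.523809) = 0.556452 ≈ 0.556.
Sp1–Sp3: 9/28 sites differ → p ≈ 0.321429, d = −0.75 ln(1 − 0.428572) = 0.419713 ≈ 0.420.
Sp2–Sp3: 11/28 sites differ → p ≈ 0.392857, d = −0.75 ln(1 − 0.523809) = 0.556452 ≈ 0.556.

d(Sp1,Sp2) = 0.556, d(Sp1,Sp3) = 0.420, d(Sp2,Sp3) = 0.556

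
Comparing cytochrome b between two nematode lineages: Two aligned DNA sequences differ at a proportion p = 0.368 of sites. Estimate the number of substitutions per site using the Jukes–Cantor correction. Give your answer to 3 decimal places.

0.506

d = −(3/4) ln(1 − 4p/3) = −0.75 ln(1 − 0.490667) = −0.75 ln(0.509333)
  = −0.75 × (-0.674653) = 0.505990 substitutions/site.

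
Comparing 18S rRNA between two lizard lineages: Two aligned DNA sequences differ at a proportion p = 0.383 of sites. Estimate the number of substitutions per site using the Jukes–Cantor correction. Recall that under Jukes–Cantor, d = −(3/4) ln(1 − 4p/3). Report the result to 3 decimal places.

0.536

d = −(3/4) ln(1 − 4p/3) = −0.75 ln(1 − 0.510667) = −0.75 ln(0.489333)
  = −0.75 × (-0.714712) = 0.536034 substitutions/site.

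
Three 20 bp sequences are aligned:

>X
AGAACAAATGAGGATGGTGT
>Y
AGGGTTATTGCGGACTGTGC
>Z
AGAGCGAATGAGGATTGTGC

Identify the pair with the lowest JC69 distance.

X–Y: 9/20 differ, p = 0.450, d = 0.687.
X–Z: 4/20 differ, p = 0.200, d = 0.233.
Y–Z: 6/20 differ, p = 0.300, d = 0.383.
The smallest distance is between X and Z.

X and Z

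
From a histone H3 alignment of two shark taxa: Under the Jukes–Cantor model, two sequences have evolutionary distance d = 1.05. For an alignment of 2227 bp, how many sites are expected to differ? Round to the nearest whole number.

Invert JC69: p = (3/4)(1 − e^(−4d/3)) = 0.75 × (1 − e^(-1.4)) = 0.75 × (1 − 0.246597) = 0.565052.
Expected differing sites = pL ≈ 0.565052 × 2227 = 1258.370804 ≈ 1258.

1258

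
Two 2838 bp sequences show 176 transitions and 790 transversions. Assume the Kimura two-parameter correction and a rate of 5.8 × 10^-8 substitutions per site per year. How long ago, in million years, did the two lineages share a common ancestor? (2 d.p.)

3.97

P = 176/2838 ≈ 0.062016 and Q = 790/2838 ≈ 0.278365.
Under the Kimura two-parameter model, d = −½ ln(1 − 2P − Q) − ¼ ln(1 − 2Q).
1 − 2P − Q = 0.597603, giving −½ ln(0.597603) = 0.257414.
1 − 2Q = 0.44327, giving −¼ ln(0.44327) = 0.203394.
d = 0.257414 + 0.203394 = 0.460808.
Under a molecular clock d = 2μt, so t = d/(2μ) = 0.460808 / (2 × 5.8 × 10^-8) = 3.97 million years.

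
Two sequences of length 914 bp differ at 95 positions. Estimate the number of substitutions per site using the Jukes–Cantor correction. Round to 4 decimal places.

p = 95/914 ≈ 0.103939.
d = −(3/4) ln(1 − 4p/3) = −0.75 ln(1 − 0.138585) = −0.75 ln(0.861415)
  = −0.75 × (-0.149179) = 0.111884 substitutions/site.

0.1119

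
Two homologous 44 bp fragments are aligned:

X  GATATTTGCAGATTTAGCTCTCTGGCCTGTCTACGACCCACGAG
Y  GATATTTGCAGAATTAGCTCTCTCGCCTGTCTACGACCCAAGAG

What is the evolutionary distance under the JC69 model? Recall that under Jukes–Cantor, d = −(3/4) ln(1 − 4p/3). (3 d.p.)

The sequences differ at 3 of 44 sites (13, 24, 41), so p = 3/44 ≈ 0.068182.
d = −(3/4) ln(1 − 4p/3) = −0.75 ln(1 − 0.090909) = −0.75 ln(0.909091)
  = −0.75 × (-0.095310) = 0.071483 substitutions/site.

0.071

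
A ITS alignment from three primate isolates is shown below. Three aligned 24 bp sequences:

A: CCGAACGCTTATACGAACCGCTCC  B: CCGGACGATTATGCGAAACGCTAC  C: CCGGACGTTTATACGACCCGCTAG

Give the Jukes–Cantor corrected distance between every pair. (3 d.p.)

d(A,B) = 0.244, d(A,C) = 0.244, d(B,C) = 0.244

A–B: 5/24 sites differ → p ≈ 0.208333, d = −0.75 ln(1 − 0.277777) = 0.244066 ≈ 0.244.
A–C: 5/24 sites differ → p ≈ 0.208333, d = −0.75 ln(1 − 0.277777) = 0.244066 ≈ 0.244.
B–C: 5/24 sites differ → p ≈ 0.208333, d = −0.75 ln(1 − 0.277777) = 0.244066 ≈ 0.244.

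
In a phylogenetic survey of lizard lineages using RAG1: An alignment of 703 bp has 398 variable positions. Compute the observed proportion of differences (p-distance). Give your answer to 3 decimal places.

p = 398/703 = 0.566145… ≈ 0.566 (to 3 d.p.).

0.566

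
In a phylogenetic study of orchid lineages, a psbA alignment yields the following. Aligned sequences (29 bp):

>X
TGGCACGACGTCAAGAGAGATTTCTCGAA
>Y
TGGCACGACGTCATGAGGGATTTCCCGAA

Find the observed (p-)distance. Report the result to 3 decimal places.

0.103

The sequences differ at 3 of 29 positions (sites 14, 18, 25).
p = 3/29 = 0.103448… ≈ 0.103 (to 3 d.p.).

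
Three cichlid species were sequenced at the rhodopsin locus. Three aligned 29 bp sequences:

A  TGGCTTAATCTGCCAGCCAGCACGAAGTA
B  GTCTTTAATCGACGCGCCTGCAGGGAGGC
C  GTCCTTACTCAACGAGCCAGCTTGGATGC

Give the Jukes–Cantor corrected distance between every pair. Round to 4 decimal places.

A–B: 13/29 sites differ → p ≈ 0.448276, d = −0.75 ln(1 − 0.597701) = 0.682920 ≈ 0.6829.
A–C: 13/29 sites differ → p ≈ 0.448276, d = −0.75 ln(1 − 0.597701) = 0.682920 ≈ 0.6829.
B–C: 8/29 sites differ → p ≈ 0.275862, d = −0.75 ln(1 − 0.367816) = 0.343931 ≈ 0.3439.

d(A,B) = 0.6829, d(A,C) = 0.6829, d(B,C) = 0.3439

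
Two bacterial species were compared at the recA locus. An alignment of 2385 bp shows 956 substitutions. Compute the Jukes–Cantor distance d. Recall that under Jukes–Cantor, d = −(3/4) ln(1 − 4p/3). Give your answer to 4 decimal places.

p = 956/2385 ≈ 0.400839.
d = −(3/4) ln(1 − 4p/3) = −0.75 ln(1 − 0.534452) = −0.75 ln(0.465548)
  = −0.75 × (-0.764540) = 0.573405 substitutions/site.

0.5734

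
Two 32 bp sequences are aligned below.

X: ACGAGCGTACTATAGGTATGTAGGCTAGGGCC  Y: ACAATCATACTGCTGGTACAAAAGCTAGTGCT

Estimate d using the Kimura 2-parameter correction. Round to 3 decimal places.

0.562

Of 32 sites, 8 differences are transitions and 4 are transversions, so P = 8/32 = 0.25 and Q = 4/32 = 0.125.
Under the Kimura two-parameter model, d = −½ ln(1 − 2P − Q) − ¼ ln(1 − 2Q).
1 − 2P − Q = 0.375, giving −½ ln(0.375) = 0.490415.
1 − 2Q = 0.75, giving −¼ ln(0.75) = 0.071921.
d = 0.490415 + 0.071921 = 0.562336.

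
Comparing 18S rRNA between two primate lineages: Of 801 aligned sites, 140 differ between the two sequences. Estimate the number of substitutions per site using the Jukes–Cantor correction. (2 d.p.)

p = 140/801 ≈ 0.174782.
d = −(3/4) ln(1 − 4p/3) = −0.75 ln(1 − 0.233043) = −0.75 ln(0.766957)
  = −0.75 × (-0.265325) = 0.198994 substitutions/site.

0.20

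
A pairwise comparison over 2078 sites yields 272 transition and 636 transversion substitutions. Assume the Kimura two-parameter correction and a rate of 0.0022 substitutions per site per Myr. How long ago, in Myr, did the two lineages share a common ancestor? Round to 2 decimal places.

149.15

P = 272/2078 ≈ 0.130895 and Q = 636/2078 ≈ 0.306064.
Under the Kimura two-parameter model, d = −½ ln(1 − 2P − Q) − ¼ ln(1 − 2Q).
1 − 2P − Q = 0.432146, giving −½ ln(0.432146) = 0.419496.
1 − 2Q = 0.387872, giving −¼ ln(0.387872) = 0.236770.
d = 0.419496 + 0.236770 = 0.656266.
Under a molecular clock d = 2μt, so t = d/(2μ) = 0.656266 / (2 × 0.0022) = 149.15 Myr.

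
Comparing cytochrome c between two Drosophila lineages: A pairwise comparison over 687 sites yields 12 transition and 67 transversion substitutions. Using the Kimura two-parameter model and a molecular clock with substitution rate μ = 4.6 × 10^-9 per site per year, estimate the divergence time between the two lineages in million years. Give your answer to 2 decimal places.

13.62

P = 12/687 ≈ 0.017467 and Q = 67/687 ≈ 0.097525.
Under the Kimura two-parameter model, d = −½ ln(1 − 2P − Q) − ¼ ln(1 − 2Q).
1 − 2P − Q = 0.867541, giving −½ ln(0.867541) = 0.071046.
1 − 2Q = 0.80495, giving −¼ ln(0.80495) = 0.054244.
d = 0.071046 + 0.054244 = 0.125290.
Under a molecular clock d = 2μt, so t = d/(2μ) = 0.125290 / (2 × 4.6 × 10^-9) = 13.62 million years.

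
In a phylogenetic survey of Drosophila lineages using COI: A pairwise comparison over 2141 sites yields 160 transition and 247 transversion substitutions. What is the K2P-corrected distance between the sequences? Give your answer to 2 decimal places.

P = 160/2141 ≈ 0.074731 and Q = 247/2141 ≈ 0.115367.
Under the Kimura two-parameter model, d = −½ ln(1 − 2P − Q) − ¼ ln(1 − 2Q).
1 − 2P − Q = 0.735171, giving −½ ln(0.735171) = 0.153826.
1 − 2Q = 0.769266, giving −¼ ln(0.769266) = 0.065580.
d = 0.153826 + 0.065580 = 0.219406.

0.22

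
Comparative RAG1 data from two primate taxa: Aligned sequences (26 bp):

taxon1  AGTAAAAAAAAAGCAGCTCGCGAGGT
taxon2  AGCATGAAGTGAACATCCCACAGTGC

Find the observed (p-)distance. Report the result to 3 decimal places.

0.538

The sequences differ at 14 of 26 positions.
p = 14/26 = 0.538461… ≈ 0.538 (to 3 d.p.).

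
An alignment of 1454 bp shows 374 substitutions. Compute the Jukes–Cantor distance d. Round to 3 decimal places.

p = 374/1454 ≈ 0.257221.
d = −(3/4) ln(1 − 4p/3) = −0.75 ln(1 − 0.342961) = −0.75 ln(0.657039)
  = −0.75 × (-0.420012) = 0.315009 substitutions/site.

0.315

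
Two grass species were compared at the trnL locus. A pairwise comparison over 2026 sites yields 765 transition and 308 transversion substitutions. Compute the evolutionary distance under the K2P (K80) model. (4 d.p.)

P = 765/2026 ≈ 0.377591 and Q = 308/2026 ≈ 0.152024.
Under the Kimura two-parameter model, d = −½ ln(1 − 2P − Q) − ¼ ln(1 − 2Q).
1 − 2P − Q = 0.092794, giving −½ ln(0.092794) = 1.188687.
1 − 2Q = 0.695952, giving −¼ ln(0.695952) = 0.090619.
d = 1.188687 + 0.090619 = 1.279306.

1.2793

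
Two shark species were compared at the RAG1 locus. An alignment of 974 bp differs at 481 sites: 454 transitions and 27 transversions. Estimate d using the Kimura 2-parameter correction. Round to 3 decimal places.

1.623

P = 454/974 ≈ 0.466119 and Q = 27/974 ≈ 0.027721.
Under the Kimura two-parameter model, d = −½ ln(1 − 2P − Q) − ¼ ln(1 − 2Q).
1 − 2P − Q = 0.040041, giving −½ ln(0.040041) = 1.608926.
1 − 2Q = 0.944558, giving −¼ ln(0.944558) = 0.014260.
d = 1.608926 + 0.014260 = 1.623186.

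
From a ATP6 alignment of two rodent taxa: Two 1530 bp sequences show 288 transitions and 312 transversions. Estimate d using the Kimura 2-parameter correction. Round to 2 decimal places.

P = 288/1530 ≈ 0.188235 and Q = 312/1530 ≈ 0.203922.
Under the Kimura two-parameter model, d = −½ ln(1 − 2P − Q) − ¼ ln(1 − 2Q).
1 − 2P − Q = 0.419608, giving −½ ln(0.419608) = 0.434217.
1 − 2Q = 0.592156, giving −¼ ln(0.592156) = 0.130996.
d = 0.434217 + 0.130996 = 0.565213.

0.57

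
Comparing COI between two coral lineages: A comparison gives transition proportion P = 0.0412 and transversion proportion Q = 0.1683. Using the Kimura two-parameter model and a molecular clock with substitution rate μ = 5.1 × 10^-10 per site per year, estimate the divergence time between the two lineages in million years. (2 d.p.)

242.06

Under the Kimura two-parameter model, d = −½ ln(1 − 2P − Q) − ¼ ln(1 − 2Q).
1 − 2P − Q = 0.7493, giving −½ ln(0.7493) = 0.144308.
1 − 2Q = 0.6634, giving −¼ ln(0.6634) = 0.102594.
d = 0.144308 + 0.102594 = 0.246902.
Under a molecular clock d = 2μt, so t = d/(2μ) = 0.246902 / (2 × 5.1 × 10^-10) = 242.06 million years.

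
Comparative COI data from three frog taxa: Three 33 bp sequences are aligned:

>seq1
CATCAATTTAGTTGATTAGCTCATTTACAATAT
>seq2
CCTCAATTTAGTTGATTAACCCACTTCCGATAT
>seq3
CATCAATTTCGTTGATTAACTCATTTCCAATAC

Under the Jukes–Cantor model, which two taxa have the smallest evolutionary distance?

seq1 and seq3

seq1–seq2: 6/33 differ, p = 0.182, d = 0.208.
seq1–seq3: 4/33 differ, p = 0.121, d = 0.132.
seq2–seq3: 6/33 differ, p = 0.182, d = 0.208.
The smallest distance is between seq1 and seq3.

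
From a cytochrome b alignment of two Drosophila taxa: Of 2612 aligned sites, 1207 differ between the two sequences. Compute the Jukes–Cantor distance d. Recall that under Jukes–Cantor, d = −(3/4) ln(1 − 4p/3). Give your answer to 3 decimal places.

p = 1207/2612 ≈ 0.462098.
d = −(3/4) ln(1 − 4p/3) = −0.75 ln(1 − 0.616131) = −0.75 ln(0.383869)
  = −0.75 × (-0.957454) = 0.718091 substitutions/site.

0.718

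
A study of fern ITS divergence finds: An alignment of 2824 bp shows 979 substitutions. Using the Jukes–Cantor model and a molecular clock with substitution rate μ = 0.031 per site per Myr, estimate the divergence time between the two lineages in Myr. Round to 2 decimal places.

7.50

p = 979/2824 ≈ 0.346671.
d = −(3/4) ln(1 − 4p/3) = −0.75 ln(1 − 0.462228) = −0.75 ln(0.537772)
  = −0.75 × (-0.620321) = 0.465241 substitutions/site.
Under a molecular clock d = 2μt, so t = d/(2μ) = 0.465241 / (2 × 0.031) = 7.50 Myr.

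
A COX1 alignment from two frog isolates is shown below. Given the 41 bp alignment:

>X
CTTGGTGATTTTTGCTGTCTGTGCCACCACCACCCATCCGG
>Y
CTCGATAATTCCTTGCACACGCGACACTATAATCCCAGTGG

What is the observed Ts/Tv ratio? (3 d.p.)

1.750

Transitions are A↔G and C↔T; transversions are all other mismatches.
Transitions: 14. Transversions: 8.
R = 14/8 = 1.750.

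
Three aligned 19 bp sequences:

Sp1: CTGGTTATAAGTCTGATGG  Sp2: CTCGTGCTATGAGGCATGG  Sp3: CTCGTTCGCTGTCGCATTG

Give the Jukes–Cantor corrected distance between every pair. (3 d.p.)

d(Sp1,Sp2) = 0.618, d(Sp1,Sp3) = 0.618, d(Sp2,Sp3) = 0.410

Sp1–Sp2: 8/19 sites differ → p ≈ 0.421053, d = −0.75 ln(1 − 0.561404) = 0.618132 ≈ 0.618.
Sp1–Sp3: 8/19 sites differ → p ≈ 0.421053, d = −0.75 ln(1 − 0.561404) = 0.618132 ≈ 0.618.
Sp2–Sp3: 6/19 sites differ → p ≈ 0.315789, d = −0.75 ln(1 − 0.421052) = 0.409907 ≈ 0.410.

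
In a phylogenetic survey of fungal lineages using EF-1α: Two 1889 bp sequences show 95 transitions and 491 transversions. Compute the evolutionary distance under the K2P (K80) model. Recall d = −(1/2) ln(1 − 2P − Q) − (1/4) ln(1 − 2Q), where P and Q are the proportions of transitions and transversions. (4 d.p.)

0.4070

P = 95/1889 ≈ 0.050291 and Q = 491/1889 ≈ 0.259926.
Under the Kimura two-parameter model, d = −½ ln(1 − 2P − Q) − ¼ ln(1 − 2Q).
1 − 2P − Q = 0.639492, giving −½ ln(0.639492) = 0.223541.
1 − 2Q = 0.480148, giving −¼ ln(0.480148) = 0.183415.
d = 0.223541 + 0.183415 = 0.406956.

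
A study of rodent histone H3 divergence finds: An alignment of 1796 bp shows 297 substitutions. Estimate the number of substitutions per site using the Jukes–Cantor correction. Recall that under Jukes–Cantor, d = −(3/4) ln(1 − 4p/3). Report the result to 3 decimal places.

p = 297/1796 ≈ 0.165367.
d = −(3/4) ln(1 − 4p/3) = −0.75 ln(1 − 0.220489) = −0.75 ln(0.779511)
  = −0.75 × (-0.249088) = 0.186816 substitutions/site.

0.187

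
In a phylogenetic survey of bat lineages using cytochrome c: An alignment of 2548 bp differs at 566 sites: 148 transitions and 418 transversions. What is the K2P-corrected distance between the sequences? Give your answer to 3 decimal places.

0.264

P = 148/2548 ≈ 0.058085 and Q = 418/2548 ≈ 0.16405.
Under the Kimura two-parameter model, d = −½ ln(1 − 2P − Q) − ¼ ln(1 − 2Q).
1 − 2P − Q = 0.71978, giving −½ ln(0.71978) = 0.164405.
1 − 2Q = 0.6719, giving −¼ ln(0.6719) = 0.099411.
d = 0.164405 + 0.099411 = 0.263816.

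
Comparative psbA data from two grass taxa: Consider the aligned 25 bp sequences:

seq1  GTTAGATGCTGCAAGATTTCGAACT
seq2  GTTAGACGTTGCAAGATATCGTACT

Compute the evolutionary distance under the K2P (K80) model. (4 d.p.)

Of 25 sites, 2 differences are transitions and 2 are transversions, so P = 2/25 = 0.08 and Q = 2/25 = 0.08.
Under the Kimura two-parameter model, d = −½ ln(1 − 2P − Q) − ¼ ln(1 − 2Q).
1 − 2P − Q = 0.76, giving −½ ln(0.76) = 0.137218.
1 − 2Q = 0.84, giving −¼ ln(0.84) = 0.043588.
d = 0.137218 + 0.043588 = 0.180806.

0.1808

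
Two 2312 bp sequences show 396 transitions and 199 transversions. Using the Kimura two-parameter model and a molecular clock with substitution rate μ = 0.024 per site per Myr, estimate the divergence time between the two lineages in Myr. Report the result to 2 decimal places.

6.81

P = 396/2312 ≈ 0.17128 and Q = 199/2312 ≈ 0.086073.
Under the Kimura two-parameter model, d = −½ ln(1 − 2P − Q) − ¼ ln(1 − 2Q).
1 − 2P − Q = 0.571367, giving −½ ln(0.571367) = 0.279862.
1 − 2Q = 0.827854, giving −¼ ln(0.827854) = 0.047230.
d = 0.279862 + 0.047230 = 0.327092.
Under a molecular clock d = 2μt, so t = d/(2μ) = 0.327092 / (2 × 0.024) = 6.81 Myr.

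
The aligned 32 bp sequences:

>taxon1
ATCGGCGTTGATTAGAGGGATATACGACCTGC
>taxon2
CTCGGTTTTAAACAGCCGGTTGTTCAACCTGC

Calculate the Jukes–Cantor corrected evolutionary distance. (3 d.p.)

0.520

The sequences differ at 12 of 32 sites, so p = 12/32 = 0.375.
d = −(3/4) ln(1 − 4p/3) = −0.75 ln(1 − 0.5) = −0.75 ln(0.5)
  = −0.75 × (-0.693147) = 0.519860 substitutions/site.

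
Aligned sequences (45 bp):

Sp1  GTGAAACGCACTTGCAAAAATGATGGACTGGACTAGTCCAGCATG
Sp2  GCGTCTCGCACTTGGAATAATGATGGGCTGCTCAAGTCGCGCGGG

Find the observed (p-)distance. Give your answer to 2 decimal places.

0.31

The sequences differ at 14 of 45 positions.
p = 14/45 = 0.311111… ≈ 0.31 (to 2 d.p.).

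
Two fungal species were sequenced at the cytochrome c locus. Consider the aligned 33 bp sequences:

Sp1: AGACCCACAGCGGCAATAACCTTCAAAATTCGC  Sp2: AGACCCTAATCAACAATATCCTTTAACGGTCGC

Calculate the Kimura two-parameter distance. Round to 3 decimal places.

0.389

Of 33 sites, 4 differences are transitions and 6 are transversions, so P = 4/33 ≈ 0.121212 and Q = 6/33 ≈ 0.181818.
Under the Kimura two-parameter model, d = −½ ln(1 − 2P − Q) − ¼ ln(1 − 2Q).
1 − 2P − Q = 0.575758, giving −½ ln(0.575758) = 0.276034.
1 − 2Q = 0.636364, giving −¼ ln(0.636364) = 0.112996.
d = 0.276034 + 0.112996 = 0.389030.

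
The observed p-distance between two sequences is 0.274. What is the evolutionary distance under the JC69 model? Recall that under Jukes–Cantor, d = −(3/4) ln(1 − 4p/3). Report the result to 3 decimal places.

0.341

d = −(3/4) ln(1 − 4p/3) = −0.75 ln(1 − 0.365333) = −0.75 ln(0.634667)
  = −0.75 × (-0.454655) = 0.340991 substitutions/site.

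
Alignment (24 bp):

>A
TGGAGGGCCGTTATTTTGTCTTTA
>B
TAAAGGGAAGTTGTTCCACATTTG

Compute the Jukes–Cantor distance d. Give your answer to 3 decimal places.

0.708

The sequences differ at 11 of 24 sites, so p = 11/24 ≈ 0.458333.
d = −(3/4) ln(1 − 4p/3) = −0.75 ln(1 − 0.611111) = −0.75 ln(0.388889)
  = −0.75 × (-0.944461) = 0.708346 substitutions/site.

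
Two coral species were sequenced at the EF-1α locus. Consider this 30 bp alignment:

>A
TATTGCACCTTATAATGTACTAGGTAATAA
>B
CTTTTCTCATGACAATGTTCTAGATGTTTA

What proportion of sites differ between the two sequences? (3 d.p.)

The sequences differ at 12 of 30 positions.
p = 12/30 = 0.400.

0.400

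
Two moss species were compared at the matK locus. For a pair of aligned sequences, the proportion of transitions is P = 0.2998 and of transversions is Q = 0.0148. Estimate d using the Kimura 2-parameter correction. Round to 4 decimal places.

0.4840

Under the Kimura two-parameter model, d = −½ ln(1 − 2P − Q) − ¼ ln(1 − 2Q).
1 − 2P − Q = 0.3856, giving −½ ln(0.3856) = 0.476477.
1 − 2Q = 0.9704, giving −¼ ln(0.9704) = 0.007512.
d = 0.476477 + 0.007512 = 0.483989.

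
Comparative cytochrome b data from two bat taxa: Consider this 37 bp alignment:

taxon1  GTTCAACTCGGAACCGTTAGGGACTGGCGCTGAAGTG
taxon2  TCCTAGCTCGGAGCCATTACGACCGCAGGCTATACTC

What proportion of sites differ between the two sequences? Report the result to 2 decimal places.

0.49

The sequences differ at 18 of 37 positions.
p = 18/37 = 0.486486… ≈ 0.49 (to 2 d.p.).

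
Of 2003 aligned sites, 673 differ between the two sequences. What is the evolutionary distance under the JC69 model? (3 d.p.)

0.446

p = 673/2003 ≈ 0.335996.
d = −(3/4) ln(1 − 4p/3) = −0.75 ln(1 − 0.447995) = −0.75 ln(0.552005)
  = −0.75 × (-0.594198) = 0.445649 substitutions/site.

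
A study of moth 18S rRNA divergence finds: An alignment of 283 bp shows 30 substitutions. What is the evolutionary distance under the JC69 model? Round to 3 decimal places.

0.114

p = 30/283 ≈ 0.106007.
d = −(3/4) ln(1 − 4p/3) = −0.75 ln(1 − 0.141343) = −0.75 ln(0.858657)
  = −0.75 × (-0.152386) = 0.114290 substitutions/site.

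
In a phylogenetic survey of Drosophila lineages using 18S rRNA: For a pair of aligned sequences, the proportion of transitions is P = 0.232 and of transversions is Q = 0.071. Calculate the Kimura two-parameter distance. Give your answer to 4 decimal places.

0.4211

Under the Kimura two-parameter model, d = −½ ln(1 − 2P − Q) − ¼ ln(1 − 2Q).
1 − 2P − Q = 0.465, giving −½ ln(0.465) = 0.382859.
1 − 2Q = 0.858, giving −¼ ln(0.858) = 0.038288.
d = 0.382859 + 0.038288 = 0.421147.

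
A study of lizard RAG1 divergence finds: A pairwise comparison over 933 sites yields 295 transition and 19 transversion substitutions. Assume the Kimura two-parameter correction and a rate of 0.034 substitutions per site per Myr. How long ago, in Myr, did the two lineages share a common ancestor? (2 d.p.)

7.93

P = 295/933 ≈ 0.316184 and Q = 19/933 ≈ 0.020364.
Under the Kimura two-parameter model, d = −½ ln(1 − 2P − Q) − ¼ ln(1 − 2Q).
1 − 2P − Q = 0.347268, giving −½ ln(0.347268) = 0.528829.
1 − 2Q = 0.959272, giving −¼ ln(0.959272) = 0.010395.
d = 0.528829 + 0.010395 = 0.539224.
Under a molecular clock d = 2μt, so t = d/(2μ) = 0.539224 / (2 × 0.034) = 7.93 Myr.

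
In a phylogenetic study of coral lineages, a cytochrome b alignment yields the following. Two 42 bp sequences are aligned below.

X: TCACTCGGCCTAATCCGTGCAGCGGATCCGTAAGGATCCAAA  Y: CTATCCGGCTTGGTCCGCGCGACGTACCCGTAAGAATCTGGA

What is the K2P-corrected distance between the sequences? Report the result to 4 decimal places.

0.6821

Of 42 sites, 15 differences are transitions and 1 are transversions, so P = 15/42 ≈ 0.357143 and Q = 1/42 ≈ 0.02381.
Under the Kimura two-parameter model, d = −½ ln(1 − 2P − Q) − ¼ ln(1 − 2Q).
1 − 2P − Q = 0.261904, giving −½ ln(0.261904) = 0.669889.
1 − 2Q = 0.95238, giving −¼ ln(0.95238) = 0.012198.
d = 0.669889 + 0.012198 = 0.682087.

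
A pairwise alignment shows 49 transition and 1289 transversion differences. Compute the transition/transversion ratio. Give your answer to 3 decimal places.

0.038

R = 49/1289 = 0.038013… ≈ 0.038 (to 3 d.p.).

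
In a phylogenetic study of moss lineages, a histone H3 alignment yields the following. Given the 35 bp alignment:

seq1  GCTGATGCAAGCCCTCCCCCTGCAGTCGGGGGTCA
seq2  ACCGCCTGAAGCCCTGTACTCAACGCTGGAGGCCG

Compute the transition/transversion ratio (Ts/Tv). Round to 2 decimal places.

1.71

Transitions are A↔G and C↔T; transversions are all other mismatches.
Transitions: 12. Transversions: 7.
R = 12/7 = 1.714285… ≈ 1.71 (to 2 d.p.).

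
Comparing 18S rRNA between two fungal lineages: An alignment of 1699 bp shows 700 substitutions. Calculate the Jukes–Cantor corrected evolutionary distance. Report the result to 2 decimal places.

p = 700/1699 ≈ 0.412007.
d = −(3/4) ln(1 − 4p/3) = −0.75 ln(1 − 0.549343) = −0.75 ln(0.450657)
  = −0.75 × (-0.797049) = 0.597787 substitutions/site.

0.60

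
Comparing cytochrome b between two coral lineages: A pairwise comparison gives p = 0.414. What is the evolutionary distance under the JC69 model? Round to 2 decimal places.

d = −(3/4) ln(1 − 4p/3) = −0.75 ln(1 − 0.552) = −0.75 ln(0.448)
  = −0.75 × (-0.802962) = 0.602222 substitutions/site.

0.60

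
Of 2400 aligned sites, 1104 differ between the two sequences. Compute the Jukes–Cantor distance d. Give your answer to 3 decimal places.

p = 1104/2400 = 0.46.
d = −(3/4) ln(1 − 4p/3) = −0.75 ln(1 − 0.613333) = −0.75 ln(0.386667)
  = −0.75 × (-0.950191) = 0.712643 substitutions/site.

0.713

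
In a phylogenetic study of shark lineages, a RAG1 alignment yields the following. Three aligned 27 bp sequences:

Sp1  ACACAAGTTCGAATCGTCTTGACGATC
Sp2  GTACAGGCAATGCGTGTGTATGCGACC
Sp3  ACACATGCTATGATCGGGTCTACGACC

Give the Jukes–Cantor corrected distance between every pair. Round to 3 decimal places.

d(Sp1,Sp2) = 1.171, d(Sp1,Sp3) = 0.511, d(Sp2,Sp3) = 0.511

Sp1–Sp2: 16/27 sites differ → p ≈ 0.592593, d = −0.75 ln(1 − 0.790124) = 1.170929 ≈ 1.171.
Sp1–Sp3: 10/27 sites differ → p ≈ 0.37037, d = −0.75 ln(1 − 0.493827) = 0.510658 ≈ 0.511.
Sp2–Sp3: 10/27 sites differ → p ≈ 0.37037, d = −0.75 ln(1 − 0.493827) = 0.510658 ≈ 0.511.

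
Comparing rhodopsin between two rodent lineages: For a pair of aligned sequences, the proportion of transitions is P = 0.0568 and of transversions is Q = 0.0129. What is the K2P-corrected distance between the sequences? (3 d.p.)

Under the Kimura two-parameter model, d = −½ ln(1 − 2P − Q) − ¼ ln(1 − 2Q).
1 − 2P − Q = 0.8735, giving −½ ln(0.8735) = 0.067624.
1 − 2Q = 0.9742, giving −¼ ln(0.9742) = 0.006535.
d = 0.067624 + 0.006535 = 0.074159.

0.074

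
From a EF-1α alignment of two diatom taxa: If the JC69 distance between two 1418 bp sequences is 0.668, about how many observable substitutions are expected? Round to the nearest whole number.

627

Invert JC69: p = (3/4)(1 − e^(−4d/3)) = 0.75 × (1 − e^(-0.890667)) = 0.75 × (1 − 0.410382) = 0.442214.
Expected differing sites = pL ≈ 0.442214 × 1418 = 627.059452 ≈ 627.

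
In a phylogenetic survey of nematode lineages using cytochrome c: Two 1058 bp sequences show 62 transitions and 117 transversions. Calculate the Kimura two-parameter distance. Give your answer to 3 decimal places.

P = 62/1058 ≈ 0.058601 and Q = 117/1058 ≈ 0.110586.
Under the Kimura two-parameter model, d = −½ ln(1 − 2P − Q) − ¼ ln(1 − 2Q).
1 − 2P − Q = 0.772212, giving −½ ln(0.772212) = 0.129248.
1 − 2Q = 0.778828, giving −¼ ln(0.778828) = 0.062491.
d = 0.129248 + 0.062491 = 0.191739.

0.192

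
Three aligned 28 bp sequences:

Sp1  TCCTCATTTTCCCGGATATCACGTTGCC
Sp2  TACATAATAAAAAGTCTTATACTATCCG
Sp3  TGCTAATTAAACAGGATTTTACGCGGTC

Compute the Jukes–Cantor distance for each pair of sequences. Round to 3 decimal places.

Sp1–Sp2: 18/28 sites differ → p ≈ 0.642857, d = −0.75 ln(1 − 0.857143) = 1.459433 ≈ 1.459.
Sp1–Sp3: 11/28 sites differ → p ≈ 0.392857, d = −0.75 ln(1 − 0.523809) = 0.556452 ≈ 0.556.
Sp2–Sp3: 14/28 sites differ → p = 0.5, d = −0.75 ln(1 − 0.666667) = 0.823960 ≈ 0.824.

d(Sp1,Sp2) = 1.459, d(Sp1,Sp3) = 0.556, d(Sp2,Sp3) = 0.824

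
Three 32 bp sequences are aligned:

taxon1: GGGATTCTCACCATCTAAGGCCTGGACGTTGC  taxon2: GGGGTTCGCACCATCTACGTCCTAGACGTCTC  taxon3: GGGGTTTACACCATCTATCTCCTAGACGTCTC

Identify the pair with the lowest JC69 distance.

taxon2 and taxon3

taxon1–taxon2: 7/32 differ, p = 0.219, d = 0.259.
taxon1–taxon3: 9/32 differ, p = 0.281, d = 0.353.
taxon2–taxon3: 4/32 differ, p = 0.125, d = 0.137.
The smallest distance is between taxon2 and taxon3.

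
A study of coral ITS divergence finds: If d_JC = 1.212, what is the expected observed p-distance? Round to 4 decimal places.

0.6010

p = (3/4)(1 − e^(−4d/3)) = 0.75 × (1 − e^(-1.616)) = 0.75 × (1 − 0.198692) = 0.600981.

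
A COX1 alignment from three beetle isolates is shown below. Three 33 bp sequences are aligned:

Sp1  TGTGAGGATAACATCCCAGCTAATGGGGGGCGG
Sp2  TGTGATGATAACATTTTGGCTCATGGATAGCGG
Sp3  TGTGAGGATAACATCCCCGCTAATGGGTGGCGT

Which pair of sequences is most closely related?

Sp1–Sp2: 9/33 differ, p = 0.273, d = 0.339.
Sp1–Sp3: 3/33 differ, p = 0.091, d = 0.097.
Sp2–Sp3: 9/33 differ, p = 0.273, d = 0.339.
The smallest distance is between Sp1 and Sp3.

Sp1 and Sp3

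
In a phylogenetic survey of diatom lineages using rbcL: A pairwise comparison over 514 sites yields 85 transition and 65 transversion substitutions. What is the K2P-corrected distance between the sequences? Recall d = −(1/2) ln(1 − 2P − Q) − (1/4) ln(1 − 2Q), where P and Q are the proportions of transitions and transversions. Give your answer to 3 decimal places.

0.378

P = 85/514 ≈ 0.16537 and Q = 65/514 ≈ 0.126459.
Under the Kimura two-parameter model, d = −½ ln(1 − 2P − Q) − ¼ ln(1 − 2Q).
1 − 2P − Q = 0.542801, giving −½ ln(0.542801) = 0.305506.
1 − 2Q = 0.747082, giving −¼ ln(0.747082) = 0.072895.
d = 0.305506 + 0.072895 = 0.378401.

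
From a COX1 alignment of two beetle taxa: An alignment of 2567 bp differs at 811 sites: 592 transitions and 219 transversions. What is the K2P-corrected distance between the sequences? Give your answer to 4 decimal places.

0.4422

P = 592/2567 ≈ 0.230619 and Q = 219/2567 ≈ 0.085314.
Under the Kimura two-parameter model, d = −½ ln(1 − 2P − Q) − ¼ ln(1 − 2Q).
1 − 2P − Q = 0.453448, giving −½ ln(0.453448) = 0.395437.
1 − 2Q = 0.829372, giving −¼ ln(0.829372) = 0.046772.
d = 0.395437 + 0.046772 = 0.442209.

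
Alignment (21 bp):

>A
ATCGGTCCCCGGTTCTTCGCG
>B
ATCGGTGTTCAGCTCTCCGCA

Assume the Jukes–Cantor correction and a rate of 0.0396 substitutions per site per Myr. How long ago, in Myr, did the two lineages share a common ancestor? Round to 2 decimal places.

The sequences differ at 7 of 21 sites (7, 8, 9, 11, 13, 17, 21), so p = 7/21 ≈ 0.333333.
d = −(3/4) ln(1 − 4p/3) = −0.75 ln(1 − 0.444444) = −0.75 ln(0.555556)
  = −0.75 × (-0.587786) = 0.440840 substitutions/site.
Under a molecular clock d = 2μt, so t = d/(2μ) = 0.440840 / (2 × 0.0396) = 5.57 Myr.

5.57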